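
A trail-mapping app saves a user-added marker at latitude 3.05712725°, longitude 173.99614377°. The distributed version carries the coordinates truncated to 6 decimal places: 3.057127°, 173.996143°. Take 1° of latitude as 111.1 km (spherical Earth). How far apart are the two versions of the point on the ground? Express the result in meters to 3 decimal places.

Δlat = 3.05712725 − 3.057127 = +0.00000025°; Δlon = 173.99614377 − 173.996143 = +0.00000077°.
North–south shift: 0.00000025 × 111100 = 0.027775 m.
E–W at 3.05713°: 0.00000077° × 111100 × cos 3.05713° = 0.00000077 × 111100 × 0.9986 ≈ 0.0854253 m.
Combined displacement = (0.027775² + 0.0854253²)^½ ≈ 0.0898272 m.

0.090 meters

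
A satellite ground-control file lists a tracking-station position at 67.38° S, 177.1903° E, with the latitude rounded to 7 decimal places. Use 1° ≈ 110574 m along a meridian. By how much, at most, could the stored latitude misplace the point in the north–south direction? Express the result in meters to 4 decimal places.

Rounding to 7 decimal places leaves the latitude within ±5e-08° of the true value.
Along the meridian that is 5e-08° × 110574 m/° = 0.0055287 m.

0.0055 meters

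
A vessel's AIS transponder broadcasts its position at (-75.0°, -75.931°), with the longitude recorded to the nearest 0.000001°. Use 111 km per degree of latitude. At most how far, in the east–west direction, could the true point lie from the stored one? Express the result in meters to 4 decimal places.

Rounding to 6 decimal places leaves the longitude within ±5e-07° of the true value.
Parallels shrink by cos φ, so at 75° a degree of longitude is 111000 × 0.2588 ≈ 28728.9 m.
East–west error: 5e-07° × 28728.9 m/° ≈ 0.0143645 m.

0.0144 meters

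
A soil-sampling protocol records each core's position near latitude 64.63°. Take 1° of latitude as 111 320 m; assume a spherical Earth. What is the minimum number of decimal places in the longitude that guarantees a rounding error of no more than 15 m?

4 decimal places

At 64.63° one degree of longitude covers 111320 × cos 64.63° ≈ 111320 × 0.4285 ≈ 47696.4 m.
With N decimal places the half-ulp bound is 0.5·10⁻ᴺ°, or 0.5·10⁻ᴺ × 47696.4 m on the ground.
Need 0.5 × 47696.4 × 10⁻ᴺ ≤ 15 → 10⁻ᴺ ≤ 6.290e-04, so N ≥ 3.20.
N = 3 would give 23.8 m (too coarse); N = 4 gives 2.38 m ≤ 15 m.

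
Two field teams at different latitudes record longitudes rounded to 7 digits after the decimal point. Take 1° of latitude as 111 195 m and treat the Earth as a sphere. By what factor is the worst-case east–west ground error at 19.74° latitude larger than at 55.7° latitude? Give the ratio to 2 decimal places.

1.67

Rounding to 7 decimal places leaves the longitude within ±5e-08° of the true value.
At 19.74°: 5e-08° × 111195 × cos 19.74° = 5e-08 × 111195 × 0.9412 ≈ 0.005233 m.
At 55.7°: 5e-08° × 111195 × cos 55.7° = 5e-08 × 111195 × 0.5635 ≈ 0.0031331 m.
The ratio reduces to cos 19.74° / cos 55.7° = 0.9412/0.5635 ≈ 1.6703.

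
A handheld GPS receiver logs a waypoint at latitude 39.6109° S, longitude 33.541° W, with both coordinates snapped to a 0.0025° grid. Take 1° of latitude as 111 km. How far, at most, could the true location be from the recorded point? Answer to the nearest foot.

575 feet

With a 0.0025° grid the true value lies within half a step, ±0.0025°/2 = ±0.00125°, of the stored one.
Latitude error → 0.00125 × 111000 = 138.75 m along the meridian.
Longitude error → 0.00125 × 111000 × cos 39.6109° = 0.00125 × 111000 × 0.7704 ≈ 106.892 m.
Combining orthogonally: (138.75² + 106.892²)^½ ≈ 175.15 m.
In feet: 175.15 m ÷ 0.3048 ≈ 574.64 ft.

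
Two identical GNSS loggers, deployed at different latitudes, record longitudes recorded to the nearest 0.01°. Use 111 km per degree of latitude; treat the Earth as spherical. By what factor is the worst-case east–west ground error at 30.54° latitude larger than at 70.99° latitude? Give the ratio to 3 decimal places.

Rounding to 2 decimal places leaves the longitude within ±0.005° of the true value.
At 30.54°: 0.005° × 111000 × cos 30.54° = 0.005 × 111000 × 0.8613 ≈ 478.01 m.
At 70.99°: 0.005° × 111000 × cos 70.99° = 0.005 × 111000 × 0.3257 ≈ 180.78 m.
The ratio reduces to cos 30.54° / cos 70.99° = 0.8613/0.3257 ≈ 2.6441.

2.644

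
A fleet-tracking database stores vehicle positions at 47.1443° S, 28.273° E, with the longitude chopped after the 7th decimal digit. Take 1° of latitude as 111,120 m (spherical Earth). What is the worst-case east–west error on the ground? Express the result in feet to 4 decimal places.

0.0248 feet

Truncating at 7 decimal places can drop up to a full unit in the last place, so the longitude may be off by as much as 1e-07°.
At latitude 47.1443° a degree of longitude spans 111120 m × cos 47.1443° = 111120 × 0.6802 ≈ 75578.7 m.
East–west error: 1e-07° × 75578.7 m/° ≈ 0.00755787 m.
Converting: 0.00755787 m × 3.2808 ft/m ≈ 0.024796 ft.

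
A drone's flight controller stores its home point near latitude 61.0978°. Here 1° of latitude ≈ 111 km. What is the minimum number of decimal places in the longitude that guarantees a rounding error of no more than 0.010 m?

At 61.0978° one degree of longitude covers 111000 × cos 61.0978° ≈ 111000 × 0.4833 ≈ 53648.1 m.
Rounding to N decimal places gives at most 0.5 × 10⁻ᴺ degrees of error, i.e. 0.5 × 10⁻ᴺ × 53648.1 m.
Need 0.5 × 53648.1 × 10⁻ᴺ ≤ 0.010 → 10⁻ᴺ ≤ 3.728e-07, so N ≥ 6.43.
So 7 decimal places suffice (0.00268 m); 6 would allow up to 0.0268 m.

7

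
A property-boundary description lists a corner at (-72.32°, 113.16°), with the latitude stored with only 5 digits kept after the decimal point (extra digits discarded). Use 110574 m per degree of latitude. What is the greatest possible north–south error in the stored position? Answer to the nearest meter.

1 meters

Truncating at 5 decimal places can drop up to a full unit in the last place, so the latitude may be off by as much as 1e-05°.
Along the meridian that is 1e-05° × 110574 m/° = 1.10574 m.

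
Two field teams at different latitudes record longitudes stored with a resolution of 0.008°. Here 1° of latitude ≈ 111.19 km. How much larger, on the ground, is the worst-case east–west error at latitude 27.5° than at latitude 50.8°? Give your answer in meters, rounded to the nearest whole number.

113 meters

With a 0.008° grid the true value lies within half a step, ±0.008°/2 = ±0.004°, of the stored one.
At 27.5°: 0.004° × 111190 × cos 27.5° = 0.004 × 111190 × 0.8870 ≈ 394.51 m.
Error at 50.8° = 0.004° × 111190 × cos 50.8° ≈ 444.76 × 0.6320 = 281.1 m.
So the lower-latitude error exceeds the higher by 394.51 − 281.1 = 113.41 m.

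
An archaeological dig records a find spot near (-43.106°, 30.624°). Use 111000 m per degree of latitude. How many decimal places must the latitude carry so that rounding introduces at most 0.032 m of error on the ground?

7

One degree of latitude covers 111000 m.
Rounding to N decimal places gives at most 0.5 × 10⁻ᴺ degrees of error, i.e. 0.5 × 10⁻ᴺ × 111000 m.
Setting 55500 × 10⁻ᴺ ≤ 0.032 gives 10ᴺ ≥ 1.734e+06, i.e. N ≥ 6.24.
So 7 decimal places suffice (0.00555 m); 6 would allow up to 0.0555 m.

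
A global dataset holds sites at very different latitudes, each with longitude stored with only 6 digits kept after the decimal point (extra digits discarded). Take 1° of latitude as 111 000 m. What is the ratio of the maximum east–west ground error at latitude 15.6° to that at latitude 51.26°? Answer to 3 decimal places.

Truncating at 6 decimal places can drop up to a full unit in the last place, so the longitude may be off by as much as 1e-06°.
At 15.6°: 1e-06° × 111000 × cos 15.6° = 1e-06 × 111000 × 0.9632 ≈ 0.10691 m.
At 51.26°: 1e-06° × 111000 × cos 51.26° = 1e-06 × 111000 × 0.6258 ≈ 0.069462 m.
Ratio: 0.10691 / 0.069462 = cos 15.6° / cos 51.26° ≈ 1.5391.

1.539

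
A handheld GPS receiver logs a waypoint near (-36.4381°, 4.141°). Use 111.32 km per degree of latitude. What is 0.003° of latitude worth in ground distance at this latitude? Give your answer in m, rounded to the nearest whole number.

0.003° × 111320 m/° = 333.96 m.

334 m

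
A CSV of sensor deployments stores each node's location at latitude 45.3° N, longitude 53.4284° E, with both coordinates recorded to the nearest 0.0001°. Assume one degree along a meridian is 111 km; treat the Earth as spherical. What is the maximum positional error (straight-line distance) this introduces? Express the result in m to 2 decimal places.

6.79 m

Rounding to 4 decimal places leaves each coordinate within ±5e-05° of the true value.
N–S: 5e-05° × 111000 m/° = 5.55 m.
East–west component at 45.3°: 5e-05° × 111000 × cos 45.3° ≈ 5e-05 × 78076.8 ≈ 3.90384 m.
The two errors are perpendicular, so the maximum displacement is √(5.55² + 3.90384²) ≈ 6.78546 m.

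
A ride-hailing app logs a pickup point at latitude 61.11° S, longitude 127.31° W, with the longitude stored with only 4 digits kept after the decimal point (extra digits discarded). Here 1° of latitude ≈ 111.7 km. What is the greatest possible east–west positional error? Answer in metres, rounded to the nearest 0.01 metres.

Truncating at 4 decimal places can drop up to a full unit in the last place, so the longitude may be off by as much as 0.0001°.
Parallels shrink by cos φ, so at 61.11° a degree of longitude is 111700 × 0.4831 ≈ 53965.6 m.
East–west error: 0.0001° × 53965.6 m/° ≈ 5.39656 m.

5.40 metres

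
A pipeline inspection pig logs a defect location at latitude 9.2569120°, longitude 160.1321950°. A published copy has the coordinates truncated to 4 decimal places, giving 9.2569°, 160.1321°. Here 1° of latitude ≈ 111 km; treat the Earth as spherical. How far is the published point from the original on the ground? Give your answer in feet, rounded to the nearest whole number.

Δlat = 9.2569120 − 9.2569 = +0.0000120°; Δlon = 160.1321950 − 160.1321 = +0.0000950°.
N–S: 0.0000120° × 111000 m/° = 1.332 m.
E–W at 9.2569°: 0.0000950° × 111000 × cos 9.2569° = 0.0000950 × 111000 × 0.9870 ≈ 10.4077 m.
Combined displacement = (1.332² + 10.4077²)^½ ≈ 10.4926 m.
In feet: 10.4926 m ÷ 0.3048 ≈ 34.424 ft.

34 feet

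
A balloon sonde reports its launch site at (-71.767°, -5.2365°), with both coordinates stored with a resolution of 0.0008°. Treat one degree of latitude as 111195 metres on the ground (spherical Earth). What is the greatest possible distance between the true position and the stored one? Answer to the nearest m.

With a 0.0008° grid the true value lies within half a step, ±0.0008°/2 = ±0.0004°, of the stored one.
Latitude error → 0.0004 × 111195 = 44.478 m along the meridian.
E–W at 71.767°: 0.0004° × 111195 × cos 71.767° = 0.0004 × 111195 × 0.3129 ≈ 13.9164 m.
The two errors are perpendicular, so the maximum displacement is √(44.478² + 13.9164²) ≈ 46.6043 m.

47 m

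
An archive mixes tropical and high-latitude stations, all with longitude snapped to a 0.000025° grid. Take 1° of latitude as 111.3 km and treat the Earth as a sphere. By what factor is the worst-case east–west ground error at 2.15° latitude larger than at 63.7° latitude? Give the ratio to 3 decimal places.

With a 0.000025° grid the true value lies within half a step, ±0.000025°/2 = ±1.25e-05°, of the stored one.
At 2.15°: 1.25e-05° × 111300 × cos 2.15° = 1.25e-05 × 111300 × 0.9993 ≈ 1.3903 m.
At 63.7°: 1.25e-05° × 111300 × cos 63.7° = 1.25e-05 × 111300 × 0.4431 ≈ 0.61642 m.
The ratio reduces to cos 2.15° / cos 63.7° = 0.9993/0.4431 ≈ 2.2554.

2.255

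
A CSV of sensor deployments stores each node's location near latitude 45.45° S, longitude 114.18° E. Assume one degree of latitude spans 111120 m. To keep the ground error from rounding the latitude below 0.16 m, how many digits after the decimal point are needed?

6

One degree of latitude covers 111120 m.
Rounding to N decimal places gives at most 0.5 × 10⁻ᴺ degrees of error, i.e. 0.5 × 10⁻ᴺ × 111120 m.
Setting 55560 × 10⁻ᴺ ≤ 0.16 gives 10ᴺ ≥ 3.472e+05, i.e. N ≥ 5.54.
N = 5 would give 0.556 m (too coarse); N = 6 gives 0.0556 m ≤ 0.16 m.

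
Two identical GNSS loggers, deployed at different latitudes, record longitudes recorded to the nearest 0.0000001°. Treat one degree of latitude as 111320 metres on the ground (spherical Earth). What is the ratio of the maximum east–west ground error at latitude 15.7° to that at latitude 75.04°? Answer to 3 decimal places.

Rounding to 7 decimal places leaves the longitude within ±5e-08° of the true value.
At 15.7°: 5e-08° × 111320 × cos 15.7° = 5e-08 × 111320 × 0.9627 ≈ 0.0053583 m.
At 75.04°: 5e-08° × 111320 × cos 75.04° = 5e-08 × 111320 × 0.2581 ≈ 0.0014368 m.
The ratio reduces to cos 15.7° / cos 75.04° = 0.9627/0.2581 ≈ 3.7293.

3.729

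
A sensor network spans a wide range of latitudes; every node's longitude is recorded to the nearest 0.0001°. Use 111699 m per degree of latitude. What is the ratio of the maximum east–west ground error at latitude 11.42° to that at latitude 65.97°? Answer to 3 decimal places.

Rounding to 4 decimal places leaves the longitude within ±5e-05° of the true value.
Error at 11.42° = 5e-05° × 111699 × cos 11.42° ≈ 5.585 × 0.9802 = 5.4744 m.
At 65.97°: 5e-05° × 111699 × cos 65.97° = 5e-05 × 111699 × 0.4072 ≈ 2.2743 m.
The ratio reduces to cos 11.42° / cos 65.97° = 0.9802/0.4072 ≈ 2.4071.

2.407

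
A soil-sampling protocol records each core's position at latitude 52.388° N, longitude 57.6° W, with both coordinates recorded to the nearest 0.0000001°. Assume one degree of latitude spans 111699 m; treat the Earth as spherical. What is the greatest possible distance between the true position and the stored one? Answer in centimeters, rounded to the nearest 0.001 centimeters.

Rounding to 7 decimal places leaves each coordinate within ±5e-08° of the true value.
Latitude error → 5e-08 × 111699 = 0.00558495 m along the meridian.
East–west component at 52.388°: 5e-08° × 111699 × cos 52.388° ≈ 5e-08 × 68171.1 ≈ 0.00340856 m.
The two errors are perpendicular, so the maximum displacement is √(0.00558495² + 0.00340856²) ≈ 0.00654293 m.
That is 0.00654293 m = 0.65429 cm.

0.654 centimeters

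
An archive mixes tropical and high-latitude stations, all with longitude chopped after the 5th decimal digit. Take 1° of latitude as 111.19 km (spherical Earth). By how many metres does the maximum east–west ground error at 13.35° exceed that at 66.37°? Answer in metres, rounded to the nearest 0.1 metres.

0.6 metres

Truncating at 5 decimal places can drop up to a full unit in the last place, so the longitude may be off by as much as 1e-05°.
Error at 13.35° = 1e-05° × 111190 × cos 13.35° ≈ 1.1119 × 0.9730 = 1.0819 m.
At 66.37°: 1e-05° × 111190 × cos 66.37° = 1e-05 × 111190 × 0.4008 ≈ 0.44568 m.
So the lower-latitude error exceeds the higher by 1.0819 − 0.44568 = 0.63617 m.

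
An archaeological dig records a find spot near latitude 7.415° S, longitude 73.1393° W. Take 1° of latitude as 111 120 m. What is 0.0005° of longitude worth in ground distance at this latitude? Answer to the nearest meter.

55 meters

At 7.415° a degree of longitude is 111120 × cos 7.415° ≈ 110191 m, so 0.0005° corresponds to 55.0954 m.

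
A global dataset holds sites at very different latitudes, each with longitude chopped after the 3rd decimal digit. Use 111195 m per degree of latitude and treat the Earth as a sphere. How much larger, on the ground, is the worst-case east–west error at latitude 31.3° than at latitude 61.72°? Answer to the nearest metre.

42 metres

Truncating at 3 decimal places can drop up to a full unit in the last place, so the longitude may be off by as much as 0.001°.
At 31.3°: 0.001° × 111195 × cos 31.3° = 0.001 × 111195 × 0.8545 ≈ 95.012 m.
At 61.72°: 0.001° × 111195 × cos 61.72° = 0.001 × 111195 × 0.4738 ≈ 52.682 m.
So the lower-latitude error exceeds the higher by 95.012 − 52.682 = 42.329 m.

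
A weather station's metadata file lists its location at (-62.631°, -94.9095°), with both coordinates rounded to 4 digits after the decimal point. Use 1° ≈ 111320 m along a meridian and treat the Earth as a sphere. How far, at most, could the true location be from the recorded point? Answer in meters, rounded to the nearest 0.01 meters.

6.13 meters

Rounding to 4 decimal places leaves each coordinate within ±5e-05° of the true value.
Latitude error → 5e-05 × 111320 = 5.566 m along the meridian.
E–W at 62.631°: 5e-05° × 111320 × cos 62.631° = 5e-05 × 111320 × 0.4597 ≈ 2.5588 m.
The two errors are perpendicular, so the maximum displacement is √(5.566² + 2.5588²) ≈ 6.12599 m.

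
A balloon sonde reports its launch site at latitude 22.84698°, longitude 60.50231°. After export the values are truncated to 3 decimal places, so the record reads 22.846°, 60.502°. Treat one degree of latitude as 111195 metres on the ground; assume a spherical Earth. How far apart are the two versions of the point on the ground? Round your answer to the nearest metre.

Δlat = 22.84698 − 22.846 = +0.00098°; Δlon = 60.50231 − 60.502 = +0.00031°.
N–S: 0.00098° × 111195 m/° = 108.971 m.
East–west at this latitude: 0.00031° × 111195 × cos 22.846° ≈ 0.00031 × 102472 = 31.7663 m.
Combined displacement = (108.971² + 31.7663²)^½ ≈ 113.507 m.

114 metres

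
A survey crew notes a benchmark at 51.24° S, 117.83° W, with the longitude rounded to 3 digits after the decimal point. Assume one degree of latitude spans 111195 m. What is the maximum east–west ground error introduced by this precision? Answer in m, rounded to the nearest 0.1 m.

34.8 m

Rounding to 3 decimal places leaves the longitude within ±0.0005° of the true value.
At latitude 51.24° a degree of longitude spans 111195 m × cos 51.24° = 111195 × 0.6261 ≈ 69614.7 m.
So at most 0.0005° × 69614.7 ≈ 34.8073 m east–west.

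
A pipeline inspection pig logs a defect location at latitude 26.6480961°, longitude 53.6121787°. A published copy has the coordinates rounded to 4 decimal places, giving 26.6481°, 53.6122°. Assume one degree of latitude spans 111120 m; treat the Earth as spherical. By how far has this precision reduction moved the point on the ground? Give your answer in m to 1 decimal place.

The latitude changed by -0.0000039° and the longitude by -0.0000213°.
North–south shift: -0.0000039 × 111120 = -0.433368 m.
East–west at this latitude: -0.0000213° × 111120 × cos 26.6481° ≈ -0.0000213 × 99316.6 = -2.11544 m.
Distance: √(0.433368² + 2.11544²) ≈ 2.15938 m.

2.2 m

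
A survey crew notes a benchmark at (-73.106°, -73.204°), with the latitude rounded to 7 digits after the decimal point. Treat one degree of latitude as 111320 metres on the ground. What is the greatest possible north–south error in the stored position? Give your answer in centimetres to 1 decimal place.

0.6 centimetres

Rounding to 7 decimal places leaves the latitude within ±5e-08° of the true value.
So the N–S error is at most 5e-08 × 111320 = 0.005566 m.
That is 0.005566 m = 0.5566 cm.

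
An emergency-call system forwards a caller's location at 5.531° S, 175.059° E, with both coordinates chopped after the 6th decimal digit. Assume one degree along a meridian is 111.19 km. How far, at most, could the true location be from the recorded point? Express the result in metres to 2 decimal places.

Truncating at 6 decimal places can drop up to a full unit in the last place, so each coordinate may be off by as much as 1e-06°.
North–south component: 1e-06° × 111190 = 0.11119 m.
Longitude error → 1e-06 × 111190 × cos 5.531° = 1e-06 × 111190 × 0.9953 ≈ 0.110672 m.
Worst case both components are at the extreme and orthogonal: √(0.11119² + 0.110672²) ≈ 0.156881 m.

0.16 metres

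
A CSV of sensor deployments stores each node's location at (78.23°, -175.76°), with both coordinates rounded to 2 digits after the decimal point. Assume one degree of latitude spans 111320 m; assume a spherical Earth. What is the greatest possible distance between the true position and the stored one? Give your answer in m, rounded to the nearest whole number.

568 m

Rounding to 2 decimal places leaves each coordinate within ±0.005° of the true value.
North–south component: 0.005° × 111320 = 556.6 m.
Longitude error → 0.005 × 111320 × cos 78.23° = 0.005 × 111320 × 0.2040 ≈ 113.537 m.
Combining orthogonally: (556.6² + 113.537²)^½ ≈ 568.062 m.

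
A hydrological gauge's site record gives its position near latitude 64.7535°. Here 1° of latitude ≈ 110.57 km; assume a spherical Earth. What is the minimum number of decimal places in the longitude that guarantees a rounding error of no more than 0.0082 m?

7 decimal places

At 64.7535° one degree of longitude covers 110570 × cos 64.7535° ≈ 110570 × 0.4265 ≈ 47159.6 m.
Rounding to N decimal places gives at most 0.5 × 10⁻ᴺ degrees of error, i.e. 0.5 × 10⁻ᴺ × 47159.6 m.
Need 0.5 × 47159.6 × 10⁻ᴺ ≤ 0.0082 → 10⁻ᴺ ≤ 3.478e-07, so N ≥ 6.46.
At 6 places the error can reach 0.0236 m, but 7 places keeps it to 0.00236 m.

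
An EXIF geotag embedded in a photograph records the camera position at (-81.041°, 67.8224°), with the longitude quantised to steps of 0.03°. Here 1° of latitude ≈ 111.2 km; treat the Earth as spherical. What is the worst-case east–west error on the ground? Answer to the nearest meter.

260 meters

With a 0.03° grid the true value lies within half a step, ±0.03°/2 = ±0.015°, of the stored one.
One degree of longitude at 81.041° is 111200 × cos 81.041° ≈ 111200 × 0.1557 = 17316.9 m.
Maximum E–W displacement: 0.015 × 17316.9 = 259.754 m.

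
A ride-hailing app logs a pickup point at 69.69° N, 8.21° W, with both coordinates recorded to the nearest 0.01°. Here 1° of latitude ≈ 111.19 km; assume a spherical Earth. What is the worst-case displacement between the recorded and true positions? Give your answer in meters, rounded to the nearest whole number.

588 meters

Rounding to 2 decimal places leaves each coordinate within ±0.005° of the true value.
Latitude error → 0.005 × 111190 = 555.95 m along the meridian.
East–west component at 69.69°: 0.005° × 111190 × cos 69.69° ≈ 0.005 × 38594 ≈ 192.97 m.
Combining orthogonally: (555.95² + 192.97²)^½ ≈ 588.488 m.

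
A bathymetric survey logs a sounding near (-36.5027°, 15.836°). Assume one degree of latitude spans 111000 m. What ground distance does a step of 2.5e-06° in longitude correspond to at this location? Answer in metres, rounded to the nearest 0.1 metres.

2.5e-06° of longitude at 36.5027° is 2.5e-06 × 111000 × cos 36.5027° ≈ 2.5e-06 × 89225 = 0.223063 m.

0.2 metres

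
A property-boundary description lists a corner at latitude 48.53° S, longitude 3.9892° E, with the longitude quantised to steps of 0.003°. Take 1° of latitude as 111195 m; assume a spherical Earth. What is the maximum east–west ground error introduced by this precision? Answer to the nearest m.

110 m

With a 0.003° grid the true value lies within half a step, ±0.003°/2 = ±0.0015°, of the stored one.
At latitude 48.53° a degree of longitude spans 111195 m × cos 48.53° = 111195 × 0.6622 ≈ 73636.4 m.
So at most 0.0015° × 73636.4 ≈ 110.455 m east–west.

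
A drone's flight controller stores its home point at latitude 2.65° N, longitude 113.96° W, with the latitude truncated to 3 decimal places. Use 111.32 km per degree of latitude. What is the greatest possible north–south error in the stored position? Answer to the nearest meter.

Truncating at 3 decimal places can drop up to a full unit in the last place, so the latitude may be off by as much as 0.001°.
So the N–S error is at most 0.001 × 111320 = 111.32 m.

111 meters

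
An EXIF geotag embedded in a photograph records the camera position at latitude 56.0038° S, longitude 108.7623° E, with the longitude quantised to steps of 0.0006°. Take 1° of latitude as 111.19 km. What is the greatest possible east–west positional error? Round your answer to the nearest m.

19 m

With a 0.0006° grid the true value lies within half a step, ±0.0006°/2 = ±0.0003°, of the stored one.
One degree of longitude at 56.0038° is 111190 × cos 56.0038° ≈ 111190 × 0.5591 = 62170.5 m.
East–west error: 0.0003° × 62170.5 m/° ≈ 18.6512 m.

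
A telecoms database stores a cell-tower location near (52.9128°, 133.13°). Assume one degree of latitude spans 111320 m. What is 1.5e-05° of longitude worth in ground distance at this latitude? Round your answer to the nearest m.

1 m

1.5e-05° of longitude at 52.9128° is 1.5e-05 × 111320 × cos 52.9128° ≈ 1.5e-05 × 67129.3 = 1.00694 m.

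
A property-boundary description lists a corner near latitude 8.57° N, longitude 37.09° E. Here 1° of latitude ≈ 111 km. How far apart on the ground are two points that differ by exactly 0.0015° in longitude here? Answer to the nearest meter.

At 8.57° a degree of longitude is 111000 × cos 8.57° ≈ 109761 m, so 0.0015° corresponds to 164.641 m.

165 meters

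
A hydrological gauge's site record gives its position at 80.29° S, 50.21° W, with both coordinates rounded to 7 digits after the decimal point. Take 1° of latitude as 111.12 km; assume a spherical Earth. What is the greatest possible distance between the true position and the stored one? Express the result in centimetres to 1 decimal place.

Rounding to 7 decimal places leaves each coordinate within ±5e-08° of the true value.
N–S: 5e-08° × 111120 m/° = 0.005556 m.
Longitude error → 5e-08 × 111120 × cos 80.29° = 5e-08 × 111120 × 0.1687 ≈ 0.000937083 m.
Combining orthogonally: (0.005556² + 0.000937083²)^½ ≈ 0.00563447 m.
That is 0.00563447 m = 0.56345 cm.

0.6 centimetres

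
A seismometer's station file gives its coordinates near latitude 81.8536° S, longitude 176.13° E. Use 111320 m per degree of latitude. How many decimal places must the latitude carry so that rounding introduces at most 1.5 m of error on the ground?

5 decimal places

One degree of latitude covers 111320 m.
With N decimal places the half-ulp bound is 0.5·10⁻ᴺ°, or 0.5·10⁻ᴺ × 111320 m on the ground.
Setting 55660 × 10⁻ᴺ ≤ 1.5 gives 10ᴺ ≥ 3.711e+04, i.e. N ≥ 4.57.
At 4 places the error can reach 5.57 m, but 5 places keeps it to 0.557 m.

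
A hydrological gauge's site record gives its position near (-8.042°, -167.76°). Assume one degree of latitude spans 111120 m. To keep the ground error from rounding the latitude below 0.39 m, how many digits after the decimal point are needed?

6 decimal places

One degree of latitude covers 111120 m.
Rounding to N decimal places gives at most 0.5 × 10⁻ᴺ degrees of error, i.e. 0.5 × 10⁻ᴺ × 111120 m.
Need 0.5 × 111120 × 10⁻ᴺ ≤ 0.39 → 10⁻ᴺ ≤ 7.019e-06, so N ≥ 5.15.
N = 5 would give 0.556 m (too coarse); N = 6 gives 0.0556 m ≤ 0.39 m.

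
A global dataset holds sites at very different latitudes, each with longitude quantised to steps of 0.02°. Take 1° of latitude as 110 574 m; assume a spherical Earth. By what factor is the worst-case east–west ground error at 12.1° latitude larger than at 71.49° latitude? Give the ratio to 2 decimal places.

3.08

With a 0.02° grid the true value lies within half a step, ±0.02°/2 = ±0.01°, of the stored one.
At 12.1°: 0.01° × 110574 × cos 12.1° = 0.01 × 110574 × 0.9778 ≈ 1081.2 m.
Error at 71.49° = 0.01° × 110574 × cos 71.49° ≈ 1105.7 × 0.3175 = 351.04 m.
The ratio reduces to cos 12.1° / cos 71.49° = 0.9778/0.3175 ≈ 3.0799.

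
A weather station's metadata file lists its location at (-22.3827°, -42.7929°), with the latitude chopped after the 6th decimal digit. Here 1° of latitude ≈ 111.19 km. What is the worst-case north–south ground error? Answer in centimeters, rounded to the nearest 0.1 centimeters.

Truncating at 6 decimal places can drop up to a full unit in the last place, so the latitude may be off by as much as 1e-06°.
North–south distance: 1e-06° × 111190 m/° = 0.11119 m.
That is 0.11119 m = 11.119 cm.

11.1 centimeters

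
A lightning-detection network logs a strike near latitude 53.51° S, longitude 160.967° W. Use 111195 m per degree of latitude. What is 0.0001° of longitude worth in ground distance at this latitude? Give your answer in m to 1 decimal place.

6.6 m

At 53.51° a degree of longitude is 111195 × cos 53.51° ≈ 66125.7 m, so 0.0001° corresponds to 6.61257 m.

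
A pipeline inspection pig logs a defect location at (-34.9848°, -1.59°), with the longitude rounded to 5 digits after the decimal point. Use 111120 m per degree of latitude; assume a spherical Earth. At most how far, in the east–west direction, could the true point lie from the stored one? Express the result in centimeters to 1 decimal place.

Rounding to 5 decimal places leaves the longitude within ±5e-06° of the true value.
One degree of longitude at 34.9848° is 111120 × cos 34.9848° ≈ 111120 × 0.8193 = 91041.1 m.
East–west error: 5e-06° × 91041.1 m/° ≈ 0.455205 m.
That is 0.455205 m = 45.521 cm.

45.5 centimeters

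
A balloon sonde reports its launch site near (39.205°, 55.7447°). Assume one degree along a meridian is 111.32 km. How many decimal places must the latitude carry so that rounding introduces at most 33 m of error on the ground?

4

One degree of latitude covers 111320 m.
Rounding to N decimal places gives at most 0.5 × 10⁻ᴺ degrees of error, i.e. 0.5 × 10⁻ᴺ × 111320 m.
Need 0.5 × 111320 × 10⁻ᴺ ≤ 33 → 10⁻ᴺ ≤ 5.929e-04, so N ≥ 3.23.
At 3 places the error can reach 55.7 m, but 4 places keeps it to 5.57 m.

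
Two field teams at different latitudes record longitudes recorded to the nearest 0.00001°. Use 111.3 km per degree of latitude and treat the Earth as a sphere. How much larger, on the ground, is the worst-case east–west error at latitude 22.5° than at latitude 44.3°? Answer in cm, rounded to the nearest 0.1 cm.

Rounding to 5 decimal places leaves the longitude within ±5e-06° of the true value.
Error at 22.5° = 5e-06° × 111300 × cos 22.5° ≈ 0.5565 × 0.9239 = 0.51414 m.
At 44.3°: 5e-06° × 111300 × cos 44.3° = 5e-06 × 111300 × 0.7157 ≈ 0.39828 m.
Difference: 0.51414 − 0.39828 = 0.11586 m.
That is 0.115856 m = 11.586 cm.

11.6 cm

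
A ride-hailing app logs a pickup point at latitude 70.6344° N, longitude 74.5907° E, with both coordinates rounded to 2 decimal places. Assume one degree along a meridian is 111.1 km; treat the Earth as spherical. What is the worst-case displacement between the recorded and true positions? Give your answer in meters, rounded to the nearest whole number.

585 meters

Rounding to 2 decimal places leaves each coordinate within ±0.005° of the true value.
N–S: 0.005° × 111100 m/° = 555.5 m.
East–west component at 70.6344°: 0.005° × 111100 × cos 70.6344° ≈ 0.005 × 36840.2 ≈ 184.201 m.
Combining orthogonally: (555.5² + 184.201²)^½ ≈ 585.244 m.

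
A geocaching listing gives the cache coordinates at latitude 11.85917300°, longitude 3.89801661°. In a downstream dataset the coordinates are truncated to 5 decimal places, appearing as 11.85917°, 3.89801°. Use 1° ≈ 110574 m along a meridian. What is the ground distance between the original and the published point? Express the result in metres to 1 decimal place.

The latitude changed by +0.00000300° and the longitude by +0.00000661°.
N–S: 0.00000300° × 110574 m/° = 0.331722 m.
East–west at this latitude: 0.00000661° × 110574 × cos 11.8592° ≈ 0.00000661 × 108214 = 0.715294 m.
Hypotenuse of the two orthogonal shifts: √(0.331722² + 0.715294²) = 0.78847 m.

0.8 metres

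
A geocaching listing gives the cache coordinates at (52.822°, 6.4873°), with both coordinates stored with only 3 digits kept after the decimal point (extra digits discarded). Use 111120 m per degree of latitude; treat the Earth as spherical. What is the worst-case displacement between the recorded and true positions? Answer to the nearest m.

Truncating at 3 decimal places can drop up to a full unit in the last place, so each coordinate may be off by as much as 0.001°.
N–S: 0.001° × 111120 m/° = 111.12 m.
E–W at 52.822°: 0.001° × 111120 × cos 52.822° = 0.001 × 111120 × 0.6043 ≈ 67.1491 m.
The two errors are perpendicular, so the maximum displacement is √(111.12² + 67.1491²) ≈ 129.833 m.

130 m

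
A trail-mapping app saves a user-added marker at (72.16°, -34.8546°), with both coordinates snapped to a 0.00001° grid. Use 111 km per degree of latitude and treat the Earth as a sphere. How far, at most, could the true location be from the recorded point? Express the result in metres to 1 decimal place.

With a 0.00001° grid the true value lies within half a step, ±0.00001°/2 = ±5e-06°, of the stored one.
N–S: 5e-06° × 111000 m/° = 0.555 m.
East–west component at 72.16°: 5e-06° × 111000 × cos 72.16° ≈ 5e-06 × 34006 ≈ 0.17003 m.
Worst case both components are at the extreme and orthogonal: √(0.555² + 0.17003²) ≈ 0.580461 m.

0.6 metres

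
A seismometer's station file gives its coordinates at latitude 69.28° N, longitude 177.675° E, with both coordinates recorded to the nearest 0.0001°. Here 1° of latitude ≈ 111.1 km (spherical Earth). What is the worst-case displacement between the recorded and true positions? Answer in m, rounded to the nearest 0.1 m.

5.9 m

Rounding to 4 decimal places leaves each coordinate within ±5e-05° of the true value.
N–S: 5e-05° × 111100 m/° = 5.555 m.
Longitude error → 5e-05 × 111100 × cos 69.28° = 5e-05 × 111100 × 0.3538 ≈ 1.96537 m.
Worst case both components are at the extreme and orthogonal: √(5.555² + 1.96537²) ≈ 5.89243 m.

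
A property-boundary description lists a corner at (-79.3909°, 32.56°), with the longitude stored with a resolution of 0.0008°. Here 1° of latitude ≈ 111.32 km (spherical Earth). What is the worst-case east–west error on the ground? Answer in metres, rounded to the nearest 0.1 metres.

With a 0.0008° grid the true value lies within half a step, ±0.0008°/2 = ±0.0004°, of the stored one.
One degree of longitude at 79.3909° is 111320 × cos 79.3909° ≈ 111320 × 0.1841 = 20494.8 m.
So at most 0.0004° × 20494.8 ≈ 8.19794 m east–west.

8.2 metres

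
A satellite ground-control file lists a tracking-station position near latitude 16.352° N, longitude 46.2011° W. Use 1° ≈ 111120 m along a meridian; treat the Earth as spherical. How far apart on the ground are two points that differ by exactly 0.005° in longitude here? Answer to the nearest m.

One degree of longitude here spans 111120 × cos 16.352° = 111120 × 0.9596 ≈ 106625 m; 0.005° of that is 533.126 m.

533 m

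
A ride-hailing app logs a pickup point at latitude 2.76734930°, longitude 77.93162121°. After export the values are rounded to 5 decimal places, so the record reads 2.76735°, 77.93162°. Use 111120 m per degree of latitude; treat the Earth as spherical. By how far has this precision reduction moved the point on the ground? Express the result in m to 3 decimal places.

The latitude changed by -0.00000070° and the longitude by +0.00000121°.
North–south shift: -0.00000070 × 111120 = -0.077784 m.
E–W at 2.76735°: 0.00000121° × 111120 × cos 2.76735° = 0.00000121 × 111120 × 0.9988 ≈ 0.134298 m.
Combined displacement = (0.077784² + 0.134298²)^½ ≈ 0.155198 m.

0.155 m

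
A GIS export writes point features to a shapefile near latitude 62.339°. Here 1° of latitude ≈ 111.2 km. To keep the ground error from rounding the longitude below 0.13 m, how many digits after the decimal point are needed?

6 decimal places

At 62.339° one degree of longitude covers 111200 × cos 62.339° ≈ 111200 × 0.4642 ≈ 51623.4 m.
With N decimal places the half-ulp bound is 0.5·10⁻ᴺ°, or 0.5·10⁻ᴺ × 51623.4 m on the ground.
Need 0.5 × 51623.4 × 10⁻ᴺ ≤ 0.13 → 10⁻ᴺ ≤ 5.036e-06, so N ≥ 5.30.
So 6 decimal places suffice (0.0258 m); 5 would allow up to 0.258 m.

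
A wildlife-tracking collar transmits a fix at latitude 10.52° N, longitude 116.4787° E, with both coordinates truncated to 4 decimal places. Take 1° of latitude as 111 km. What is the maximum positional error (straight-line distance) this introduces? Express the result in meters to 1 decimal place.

Truncating at 4 decimal places can drop up to a full unit in the last place, so each coordinate may be off by as much as 0.0001°.
North–south component: 0.0001° × 111000 = 11.1 m.
East–west component at 10.52°: 0.0001° × 111000 × cos 10.52° ≈ 0.0001 × 109134 ≈ 10.9134 m.
The two errors are perpendicular, so the maximum displacement is √(11.1² + 10.9134²) ≈ 15.5664 m.

15.6 meters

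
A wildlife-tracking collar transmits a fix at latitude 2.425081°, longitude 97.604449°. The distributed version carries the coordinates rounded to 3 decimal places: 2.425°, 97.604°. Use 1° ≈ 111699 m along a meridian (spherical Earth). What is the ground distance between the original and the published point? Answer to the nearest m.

51 m

The latitude changed by +0.000081° and the longitude by +0.000449°.
N–S: 0.000081° × 111699 m/° = 9.04762 m.
E–W at 2.425°: 0.000449° × 111699 × cos 2.425° = 0.000449 × 111699 × 0.9991 ≈ 50.1079 m.
Combined displacement = (9.04762² + 50.1079²)^½ ≈ 50.9182 m.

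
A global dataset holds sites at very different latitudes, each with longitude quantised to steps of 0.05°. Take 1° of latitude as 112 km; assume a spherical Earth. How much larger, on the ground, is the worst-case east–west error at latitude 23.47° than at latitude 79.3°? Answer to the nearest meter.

2048 meters

With a 0.05° grid the true value lies within half a step, ±0.05°/2 = ±0.025°, of the stored one.
At 23.47°: 0.025° × 112000 × cos 23.47° = 0.025 × 112000 × 0.9173 ≈ 2568.4 m.
At 79.3°: 0.025° × 112000 × cos 79.3° = 0.025 × 112000 × 0.1857 ≈ 519.87 m.
Difference: 2568.4 − 519.87 = 2048.5 m.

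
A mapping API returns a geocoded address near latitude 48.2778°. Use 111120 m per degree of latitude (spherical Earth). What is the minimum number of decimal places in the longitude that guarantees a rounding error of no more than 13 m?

4

At 48.2778° one degree of longitude covers 111120 × cos 48.2778° ≈ 111120 × 0.6655 ≈ 73952.5 m.
N decimal places → at most half a unit in the last place, 0.5 × 10⁻ᴺ° = 73952.5/2 × 10⁻ᴺ m.
Setting 36976.3 × 10⁻ᴺ ≤ 13 gives 10ᴺ ≥ 2844, i.e. N ≥ 3.45.
At 3 places the error can reach 37 m, but 4 places keeps it to 3.7 m.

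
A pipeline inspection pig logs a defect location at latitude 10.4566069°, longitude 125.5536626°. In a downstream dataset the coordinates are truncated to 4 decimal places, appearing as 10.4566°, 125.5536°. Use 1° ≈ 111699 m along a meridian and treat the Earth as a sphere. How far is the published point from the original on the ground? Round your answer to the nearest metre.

Δlat = 10.4566069 − 10.4566 = +0.0000069°; Δlon = 125.5536626 − 125.5536 = +0.0000626°.
North–south shift: 0.0000069 × 111699 = 0.770723 m.
East–west at this latitude: 0.0000626° × 111699 × cos 10.4566° ≈ 0.0000626 × 109844 = 6.87623 m.
Combined displacement = (0.770723² + 6.87623²)^½ ≈ 6.91929 m.

7 metres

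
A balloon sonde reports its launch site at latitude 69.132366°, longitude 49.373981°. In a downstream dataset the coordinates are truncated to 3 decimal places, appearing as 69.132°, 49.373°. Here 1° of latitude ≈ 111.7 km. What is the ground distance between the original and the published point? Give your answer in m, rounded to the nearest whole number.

Δlat = 69.132366 − 69.132 = +0.000366°; Δlon = 49.373981 − 49.373 = +0.000981°.
N–S: 0.000366° × 111700 m/° = 40.8822 m.
East–west at this latitude: 0.000981° × 111700 × cos 69.132° ≈ 0.000981 × 39789.3 = 39.0334 m.
Combined displacement = (40.8822² + 39.0334²)^½ ≈ 56.5239 m.

57 m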